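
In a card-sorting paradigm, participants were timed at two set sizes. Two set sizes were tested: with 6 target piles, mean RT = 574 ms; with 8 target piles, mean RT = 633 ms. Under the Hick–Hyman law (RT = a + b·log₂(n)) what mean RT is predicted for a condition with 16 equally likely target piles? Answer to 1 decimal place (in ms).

775.2 ms

With log₂ n on the abscissa the relation is linear; from the two conditions:
  b = (633 − 574) / (log₂ 8 − log₂ 6) = 59 / (3 − 2.5850) = 142.156 ms/bit
  a = 574 − 142.156 × 2.5850 = 206.533 ms
Then RT(16) = 206.533 + 142.156 × log₂ 16 = 206.533 + 142.156 × 4 ≈ 775.156 ms.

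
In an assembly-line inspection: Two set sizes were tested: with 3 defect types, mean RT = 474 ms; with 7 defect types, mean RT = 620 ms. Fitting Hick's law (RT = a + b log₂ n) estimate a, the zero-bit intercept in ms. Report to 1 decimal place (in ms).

b = (RT₂ − RT₁)/(log₂ n₂ − log₂ n₁) = (620 − 474)/(2.8074 − 1.5850) = 119.438 ms/bit.
a = RT₁ − b·log₂ n₁ = 474 − 119.438 × 1.5850 = 284.695 ms.

284.7 ms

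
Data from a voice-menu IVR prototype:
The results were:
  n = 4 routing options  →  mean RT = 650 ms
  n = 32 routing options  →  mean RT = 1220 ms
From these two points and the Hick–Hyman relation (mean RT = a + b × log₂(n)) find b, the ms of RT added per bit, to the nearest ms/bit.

190 ms/bit

The slope on a log₂ axis is (1220 − 650) / (5 − 2) = 190 ms/bit.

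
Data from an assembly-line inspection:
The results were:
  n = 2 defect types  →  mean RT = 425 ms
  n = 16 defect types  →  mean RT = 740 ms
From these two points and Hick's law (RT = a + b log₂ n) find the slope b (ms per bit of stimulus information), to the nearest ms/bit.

105 ms/bit

b = (RT₂ − RT₁)/(log₂ n₂ − log₂ n₁) = (740 − 425)/(4 − 1) = 105 ms/bit.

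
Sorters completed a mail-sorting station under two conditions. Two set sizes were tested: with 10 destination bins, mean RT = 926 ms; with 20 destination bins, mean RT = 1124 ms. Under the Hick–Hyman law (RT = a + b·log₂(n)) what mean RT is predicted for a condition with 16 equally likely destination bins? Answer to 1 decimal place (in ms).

1060.3 ms

Solve the two-equation system in a and b:
  b = (1124 − 926) / (log₂ 20 − log₂ 10) = 198 / (4.3219 − 3.3219) = 198.000 ms/bit
  a = 926 − 198.000 × 3.3219 = 268.258 ms
Then RT(16) = 268.258 + 198.000 × log₂ 16 = 268.258 + 198.000 × 4 ≈ 1060.258 ms.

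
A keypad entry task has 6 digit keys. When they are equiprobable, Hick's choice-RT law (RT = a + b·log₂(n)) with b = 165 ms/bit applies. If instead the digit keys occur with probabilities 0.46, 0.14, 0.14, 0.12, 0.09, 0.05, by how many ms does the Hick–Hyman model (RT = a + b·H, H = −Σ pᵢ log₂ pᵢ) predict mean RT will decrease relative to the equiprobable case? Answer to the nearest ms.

63 ms

Equiprobable entropy H₀ = log₂ 6 = 2.5850 bits.
Skewed entropy H = −Σ pᵢ log₂ pᵢ = 2.2054 bits.
ΔRT = b·(H₀ − H) = 165 × 0.3796 = 62.63 ms.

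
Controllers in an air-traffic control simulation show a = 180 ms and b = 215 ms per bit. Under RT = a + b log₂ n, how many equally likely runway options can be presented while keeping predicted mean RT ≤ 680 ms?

Information budget: (680 − 180)/215 = 2.3256 bits, so n ≤ 2^2.3256 = 5.013 → at most 5.

5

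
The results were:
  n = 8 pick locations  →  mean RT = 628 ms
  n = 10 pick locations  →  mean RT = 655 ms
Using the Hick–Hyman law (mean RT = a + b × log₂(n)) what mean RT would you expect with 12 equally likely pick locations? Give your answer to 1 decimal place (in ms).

Solve the two-equation system in a and b:
  b = (655 − 628) / (log₂ 10 − log₂ 8) = 27 / (3.3219 − 3) = 83.870 ms/bit
  a = 628 − 83.870 × 3 = 376.391 ms
Then RT(12) = 376.391 + 83.870 × log₂ 12 = 376.391 + 83.870 × 3.5850 ≈ 677.061 ms.

677.1 ms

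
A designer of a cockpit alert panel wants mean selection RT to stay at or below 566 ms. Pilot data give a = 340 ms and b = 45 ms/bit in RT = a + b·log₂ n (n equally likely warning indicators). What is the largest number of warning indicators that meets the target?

32

Information budget: (566 − 340)/45 = 5.0222 bits, so n ≤ 2^5.0222 = 32.497 → at most 32.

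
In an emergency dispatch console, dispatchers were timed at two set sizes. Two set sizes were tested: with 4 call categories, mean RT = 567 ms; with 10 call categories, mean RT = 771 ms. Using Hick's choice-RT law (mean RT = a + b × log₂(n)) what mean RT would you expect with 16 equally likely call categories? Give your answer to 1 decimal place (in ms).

Fit slope and intercept:
  b = (771 − 567) / (log₂ 10 − log₂ 4) = 204 / (3.3219 − 2) = 154.320 ms/bit
  a = 567 − 154.320 × 2 = 258.360 ms
Then RT(16) = 258.360 + 154.320 × log₂ 16 = 258.360 + 154.320 × 4 ≈ 875.640 ms.

875.6 ms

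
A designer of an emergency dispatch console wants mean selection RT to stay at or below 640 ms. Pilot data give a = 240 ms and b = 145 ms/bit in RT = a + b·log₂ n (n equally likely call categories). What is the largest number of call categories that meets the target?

Information budget: (640 − 240)/145 = 2.7586 bits, so n ≤ 2^2.7586 = 6.767 → at most 6.

6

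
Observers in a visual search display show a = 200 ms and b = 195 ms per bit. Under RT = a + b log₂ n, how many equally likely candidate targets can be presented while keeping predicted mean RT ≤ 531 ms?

3

195·log₂ n ≤ 531 − 200 = 331, giving log₂ n ≤ 1.6974 and n ≤ 3.243. The largest whole number is 3.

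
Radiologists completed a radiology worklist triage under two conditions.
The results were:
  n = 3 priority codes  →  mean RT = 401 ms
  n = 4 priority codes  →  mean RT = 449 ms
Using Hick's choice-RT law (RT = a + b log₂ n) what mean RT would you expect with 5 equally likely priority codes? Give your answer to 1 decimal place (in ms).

Fit slope and intercept:
  b = (449 − 401) / (log₂ 4 − log₂ 3) = 48 / (2 − 1.5850) = 115.652 ms/bit
  a = 401 − 115.652 × 1.5850 = 217.696 ms
Then RT(5) = 217.696 + 115.652 × log₂ 5 = 217.696 + 115.652 × 2.3219 ≈ 486.232 ms.

486.2 ms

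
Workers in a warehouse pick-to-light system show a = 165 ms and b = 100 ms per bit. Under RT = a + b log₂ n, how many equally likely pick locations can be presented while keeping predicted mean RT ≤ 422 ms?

Information budget: (422 − 165)/100 = 2.5700 bits, so n ≤ 2^2.5700 = 5.938 → at most 5.

5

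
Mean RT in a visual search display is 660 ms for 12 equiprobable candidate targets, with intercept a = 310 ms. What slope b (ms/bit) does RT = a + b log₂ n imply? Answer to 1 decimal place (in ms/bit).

b = (660 − 310) / log₂(12) = 350 / 3.5850 = 97.630 ms/bit.

97.6 ms/bit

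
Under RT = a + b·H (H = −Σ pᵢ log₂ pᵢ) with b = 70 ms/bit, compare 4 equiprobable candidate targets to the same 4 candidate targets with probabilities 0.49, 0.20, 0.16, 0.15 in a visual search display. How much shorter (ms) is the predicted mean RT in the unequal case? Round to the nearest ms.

14 ms

The RT saving is b·ΔH. Equiprobable H₀ = log₂(4) = 2.0000 bits; with the given probabilities H = 1.8022 bits.
b·(H₀ − H) = 70 × (2.0000 − 1.8022) = 13.84 ms.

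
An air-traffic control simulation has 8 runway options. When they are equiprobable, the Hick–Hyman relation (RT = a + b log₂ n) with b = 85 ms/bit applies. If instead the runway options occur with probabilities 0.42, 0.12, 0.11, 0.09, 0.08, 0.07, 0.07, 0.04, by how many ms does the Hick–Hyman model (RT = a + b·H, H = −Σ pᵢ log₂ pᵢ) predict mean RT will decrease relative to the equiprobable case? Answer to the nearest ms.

37 ms

Equiprobable entropy H₀ = log₂ 8 = 3.0000 bits.
Skewed entropy H = −Σ pᵢ log₂ pᵢ = 2.5700 bits.
ΔRT = b·(H₀ − H) = 85 × 0.4300 = 36.55 ms.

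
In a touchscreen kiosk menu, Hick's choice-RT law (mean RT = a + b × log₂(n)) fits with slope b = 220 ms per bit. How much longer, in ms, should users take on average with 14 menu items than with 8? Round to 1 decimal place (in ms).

177.6 ms

Only the slope matters, since a is common to both: ΔRT = b·log₂(n₂/n₁).
log₂(14) − log₂(8) = 3.8074 − 3 = 0.8074.
ΔRT = 220 × 0.8074 = 177.618 ms.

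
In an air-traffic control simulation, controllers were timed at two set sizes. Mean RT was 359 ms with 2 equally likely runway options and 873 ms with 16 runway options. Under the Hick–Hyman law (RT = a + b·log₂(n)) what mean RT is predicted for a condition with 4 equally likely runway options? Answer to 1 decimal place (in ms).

With log₂ n on the abscissa the relation is linear; from the two conditions:
  b = (873 − 359) / (log₂ 16 − log₂ 2) = 514 / (4 − 1) = 171.333 ms/bit
  a = 359 − 171.333 × 1 = 187.667 ms
Then RT(4) = 187.667 + 171.333 × log₂ 4 = 187.667 + 171.333 × 2 ≈ 530.333 ms.

530.3 ms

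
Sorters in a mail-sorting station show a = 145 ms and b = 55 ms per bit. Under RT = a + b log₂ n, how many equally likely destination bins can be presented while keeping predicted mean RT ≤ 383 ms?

20

55·log₂ n ≤ 383 − 145 = 238, giving log₂ n ≤ 4.3273 and n ≤ 20.074. The largest whole number is 20.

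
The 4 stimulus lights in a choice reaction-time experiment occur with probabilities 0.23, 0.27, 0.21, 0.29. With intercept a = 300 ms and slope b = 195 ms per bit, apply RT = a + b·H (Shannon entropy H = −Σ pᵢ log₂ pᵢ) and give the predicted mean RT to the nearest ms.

688 ms

H = 0.23·log₂(1/0.23) + 0.27·log₂(1/0.27) + 0.21·log₂(1/0.21) + 0.29·log₂(1/0.29) = 1.9884 bits.
RT = 300 + 195 × 1.9884 = 687.74 ms.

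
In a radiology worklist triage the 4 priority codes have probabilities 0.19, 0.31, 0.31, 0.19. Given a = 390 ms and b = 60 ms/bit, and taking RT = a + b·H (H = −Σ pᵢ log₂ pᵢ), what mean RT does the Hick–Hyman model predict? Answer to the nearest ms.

H = 0.19·log₂(1/0.19) + 0.31·log₂(1/0.31) + 0.31·log₂(1/0.31) + 0.19·log₂(1/0.19) = 1.9580 bits.
RT = 390 + 60 × 1.9580 = 507.48 ms.

507 ms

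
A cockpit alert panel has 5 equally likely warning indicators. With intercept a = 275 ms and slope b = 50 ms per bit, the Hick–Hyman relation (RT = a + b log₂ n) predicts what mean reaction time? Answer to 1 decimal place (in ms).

391.1 ms

log₂(5) = 2.3219 bits, so RT = 275 + 50 × 2.3219 ≈ 391.096 ms.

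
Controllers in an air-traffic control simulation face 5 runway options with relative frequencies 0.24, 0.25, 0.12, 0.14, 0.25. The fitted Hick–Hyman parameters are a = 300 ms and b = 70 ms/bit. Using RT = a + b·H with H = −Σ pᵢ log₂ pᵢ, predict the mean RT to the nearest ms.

458 ms

Entropy contributions −pᵢ log₂ pᵢ: 0.4941, 0.5000, 0.3671, 0.3971, 0.5000; sum H = 2.2583 bits.
RT = a + bH = 300 + 70·2.2583 = 458.08 ms.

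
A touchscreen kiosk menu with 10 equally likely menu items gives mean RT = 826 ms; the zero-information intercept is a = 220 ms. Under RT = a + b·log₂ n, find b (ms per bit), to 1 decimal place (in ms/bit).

182.4 ms/bit

log₂(10) = 3.3219 bits.
b = (RT − a)/log₂ n = (826 − 220) / 3.3219 = 182.424 ms/bit.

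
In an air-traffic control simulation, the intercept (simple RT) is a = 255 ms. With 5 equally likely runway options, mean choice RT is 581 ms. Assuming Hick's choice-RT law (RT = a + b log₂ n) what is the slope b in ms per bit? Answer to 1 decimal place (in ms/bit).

140.4 ms/bit

5 alternatives carry log₂ 5 = 2.3219 bits; the choice cost is 581 − 255 = 326 ms, so b = 326/2.3219 = 140.401 ms/bit.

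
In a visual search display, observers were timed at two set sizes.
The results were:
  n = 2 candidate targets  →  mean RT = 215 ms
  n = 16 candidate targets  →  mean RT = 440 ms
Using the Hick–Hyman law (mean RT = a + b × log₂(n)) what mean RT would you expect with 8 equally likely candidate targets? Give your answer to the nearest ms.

RT is linear in log₂ n, so two points fix the line:
  b = (440 − 215) / (log₂ 16 − log₂ 2) = 225 / (4 − 1) = 75 ms/bit
  a = 215 − 75 × 1 = 140 ms
Then RT(8) = 140 + 75 × log₂ 8 = 140 + 75 × 3 ≈ 365.000 ms.

365 ms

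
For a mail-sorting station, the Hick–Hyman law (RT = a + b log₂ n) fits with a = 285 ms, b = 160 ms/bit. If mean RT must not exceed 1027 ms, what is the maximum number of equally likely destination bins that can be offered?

Set 285 + 160·log₂ n ≤ 1027 → log₂ n ≤ (1027 − 285)/160 = 4.6375.
So n ≤ 2^4.6375 = 24.890; the largest integer n is 24.

24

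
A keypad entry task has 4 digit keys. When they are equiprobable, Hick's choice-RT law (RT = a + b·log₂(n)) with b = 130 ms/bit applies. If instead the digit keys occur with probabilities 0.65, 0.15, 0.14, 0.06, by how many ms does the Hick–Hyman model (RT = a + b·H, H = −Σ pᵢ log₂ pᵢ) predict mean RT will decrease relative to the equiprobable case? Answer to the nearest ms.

71 ms

Equiprobable entropy H₀ = log₂ 4 = 2.0000 bits.
Skewed entropy H = −Σ pᵢ log₂ pᵢ = 1.4552 bits.
ΔRT = b·(H₀ − H) = 130 × 0.5448 = 70.83 ms.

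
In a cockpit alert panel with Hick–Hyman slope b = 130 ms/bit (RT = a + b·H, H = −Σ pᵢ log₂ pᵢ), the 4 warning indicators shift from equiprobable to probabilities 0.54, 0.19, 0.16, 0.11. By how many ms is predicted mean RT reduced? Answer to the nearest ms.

Equiprobable entropy H₀ = log₂ 4 = 2.0000 bits.
Skewed entropy H = −Σ pᵢ log₂ pᵢ = 1.7086 bits.
ΔRT = b·(H₀ − H) = 130 × 0.2914 = 37.89 ms.

38 ms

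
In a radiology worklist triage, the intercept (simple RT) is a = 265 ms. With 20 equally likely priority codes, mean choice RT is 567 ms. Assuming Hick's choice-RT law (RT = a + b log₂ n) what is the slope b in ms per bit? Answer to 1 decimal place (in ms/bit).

69.9 ms/bit

20 alternatives carry log₂ 20 = 4.3219 bits; the choice cost is 567 − 265 = 302 ms, so b = 302/4.3219 = 69.876 ms/bit.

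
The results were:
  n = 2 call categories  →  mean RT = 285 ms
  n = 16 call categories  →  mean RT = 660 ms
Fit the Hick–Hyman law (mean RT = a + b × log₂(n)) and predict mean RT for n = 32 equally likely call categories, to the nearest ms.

785 ms

Solve the two-equation system in a and b:
  b = (660 − 285) / (log₂ 16 − log₂ 2) = 375 / (4 − 1) = 125 ms/bit
  a = 285 − 125 × 1 = 160 ms
Then RT(32) = 160 + 125 × log₂ 32 = 160 + 125 × 5 ≈ 785.000 ms.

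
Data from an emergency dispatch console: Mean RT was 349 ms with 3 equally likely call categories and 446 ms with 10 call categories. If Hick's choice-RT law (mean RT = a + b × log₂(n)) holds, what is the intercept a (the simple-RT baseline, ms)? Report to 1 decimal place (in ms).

b = (RT₂ − RT₁)/(log₂ n₂ − log₂ n₁) = (446 − 349)/(3.3219 − 1.5850) = 55.845 ms/bit.
Intercept: a = 349 − 55.845·log₂(3) = 260.489 ms.

260.5 ms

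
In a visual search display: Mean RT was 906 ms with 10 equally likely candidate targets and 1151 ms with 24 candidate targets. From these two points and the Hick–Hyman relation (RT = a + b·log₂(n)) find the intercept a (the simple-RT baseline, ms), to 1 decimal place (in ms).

The slope on a log₂ axis is (1151 − 906) / (4.5850 − 3.3219) = 193.977 ms/bit.
Intercept: a = 906 − 193.977·log₂(10) = 261.621 ms.

261.6 ms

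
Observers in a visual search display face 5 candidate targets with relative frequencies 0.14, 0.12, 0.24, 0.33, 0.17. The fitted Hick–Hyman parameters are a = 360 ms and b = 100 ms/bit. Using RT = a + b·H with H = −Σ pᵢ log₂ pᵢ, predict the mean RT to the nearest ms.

H = 0.14·log₂(1/0.14) + 0.12·log₂(1/0.12) + 0.24·log₂(1/0.24) + 0.33·log₂(1/0.33) + 0.17·log₂(1/0.17) = 2.2207 bits.
RT = 360 + 100 × 2.2207 = 582.07 ms.

582 ms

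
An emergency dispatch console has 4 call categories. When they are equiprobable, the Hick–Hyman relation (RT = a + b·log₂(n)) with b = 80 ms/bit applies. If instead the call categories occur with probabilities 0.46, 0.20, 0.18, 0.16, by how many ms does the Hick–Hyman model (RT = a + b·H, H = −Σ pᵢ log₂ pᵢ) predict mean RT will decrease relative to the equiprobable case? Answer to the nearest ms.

Equiprobable entropy H₀ = log₂ 4 = 2.0000 bits.
Skewed entropy H = −Σ pᵢ log₂ pᵢ = 1.8480 bits.
ΔRT = b·(H₀ − H) = 80 × 0.1520 = 12.16 ms.

12 ms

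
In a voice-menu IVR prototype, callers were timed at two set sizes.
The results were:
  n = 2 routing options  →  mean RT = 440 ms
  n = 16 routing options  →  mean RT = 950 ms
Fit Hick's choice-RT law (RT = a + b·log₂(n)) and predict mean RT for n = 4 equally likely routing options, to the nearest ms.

610 ms

RT is linear in log₂ n, so two points fix the line:
  b = (950 − 440) / (log₂ 16 − log₂ 2) = 510 / (4 − 1) = 170 ms/bit
  a = 440 − 170 × 1 = 270 ms
Then RT(4) = 270 + 170 × log₂ 4 = 270 + 170 × 2 ≈ 610.000 ms.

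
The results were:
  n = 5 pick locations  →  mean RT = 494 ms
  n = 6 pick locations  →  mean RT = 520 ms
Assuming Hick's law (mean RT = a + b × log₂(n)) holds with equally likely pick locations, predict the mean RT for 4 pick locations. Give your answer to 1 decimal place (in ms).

462.2 ms

Fit slope and intercept:
  b = (520 − 494) / (log₂ 6 − log₂ 5) = 26 / (2.5850 − 2.3219) = 98.846 ms/bit
  a = 494 − 98.846 × 2.3219 = 264.486 ms
Then RT(4) = 264.486 + 98.846 × log₂ 4 = 264.486 + 98.846 × 2 ≈ 462.179 ms.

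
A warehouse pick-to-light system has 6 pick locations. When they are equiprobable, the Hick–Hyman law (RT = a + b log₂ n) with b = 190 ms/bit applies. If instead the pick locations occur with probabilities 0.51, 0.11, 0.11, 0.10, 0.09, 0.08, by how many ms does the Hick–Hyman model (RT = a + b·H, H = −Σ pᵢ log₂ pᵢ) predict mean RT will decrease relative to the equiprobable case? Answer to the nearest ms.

The RT saving is b·ΔH. Equiprobable H₀ = log₂(6) = 2.5850 bits; with the given probabilities H = 2.1324 bits.
b·(H₀ − H) = 190 × (2.5850 − 2.1324) = 85.99 ms.

86 ms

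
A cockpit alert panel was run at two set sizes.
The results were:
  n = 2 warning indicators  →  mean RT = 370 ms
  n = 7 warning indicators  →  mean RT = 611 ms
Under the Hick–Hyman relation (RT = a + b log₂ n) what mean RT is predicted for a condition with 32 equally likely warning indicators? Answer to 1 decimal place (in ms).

RT is linear in log₂ n, so two points fix the line:
  b = (611 − 370) / (log₂ 7 − log₂ 2) = 241 / (2.8074 − 1) = 133.344 ms/bit
  a = 370 − 133.344 × 1 = 236.656 ms
Then RT(32) = 236.656 + 133.344 × log₂ 32 = 236.656 + 133.344 × 5 ≈ 903.376 ms.

903.4 ms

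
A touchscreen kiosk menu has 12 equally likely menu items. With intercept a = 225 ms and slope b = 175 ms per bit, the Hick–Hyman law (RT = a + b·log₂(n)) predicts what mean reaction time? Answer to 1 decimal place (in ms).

852.4 ms

log₂(12) = 3.5850 bits, so RT = 225 + 175 × 3.5850 ≈ 852.368 ms.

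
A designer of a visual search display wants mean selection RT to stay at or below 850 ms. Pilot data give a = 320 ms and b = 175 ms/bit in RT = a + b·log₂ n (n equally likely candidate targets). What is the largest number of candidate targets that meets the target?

Information budget: (850 − 320)/175 = 3.0286 bits, so n ≤ 2^3.0286 = 8.160 → at most 8.

8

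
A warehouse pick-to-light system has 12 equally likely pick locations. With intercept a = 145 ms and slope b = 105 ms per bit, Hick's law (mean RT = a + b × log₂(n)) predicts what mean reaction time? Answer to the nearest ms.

521 ms

log₂(12) = 3.5850 bits, so RT = 145 + 105 × 3.5850 ≈ 521.421 ms.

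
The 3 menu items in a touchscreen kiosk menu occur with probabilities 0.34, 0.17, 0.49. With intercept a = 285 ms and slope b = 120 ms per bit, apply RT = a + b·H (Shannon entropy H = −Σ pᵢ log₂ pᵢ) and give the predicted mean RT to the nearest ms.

Entropy contributions −pᵢ log₂ pᵢ: 0.5292, 0.4346, 0.5043; sum H = 1.4680 bits.
RT = a + bH = 285 + 120·1.4680 = 461.17 ms.

461 ms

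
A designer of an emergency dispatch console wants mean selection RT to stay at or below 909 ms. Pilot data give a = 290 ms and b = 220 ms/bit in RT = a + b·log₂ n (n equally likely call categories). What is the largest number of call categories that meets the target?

7

Set 290 + 220·log₂ n ≤ 909 → log₂ n ≤ (909 − 290)/220 = 2.8136.
So n ≤ 2^2.8136 = 7.031; the largest integer n is 7.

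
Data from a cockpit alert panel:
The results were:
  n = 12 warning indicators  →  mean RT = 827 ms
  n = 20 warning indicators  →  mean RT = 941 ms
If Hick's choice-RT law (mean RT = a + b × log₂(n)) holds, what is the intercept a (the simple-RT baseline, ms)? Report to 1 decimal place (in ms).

272.4 ms

Slope: b = (941 − 827) / (log₂ 20 − log₂ 12) = 114/0.7370 = 154.688 ms/bit.
a = RT₁ − b·log₂ n₁ = 827 − 154.688 × 3.5850 = 272.448 ms.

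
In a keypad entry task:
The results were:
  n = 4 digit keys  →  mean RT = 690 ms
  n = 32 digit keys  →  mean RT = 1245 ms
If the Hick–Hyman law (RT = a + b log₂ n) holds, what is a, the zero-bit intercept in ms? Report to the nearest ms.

The slope on a log₂ axis is (1245 − 690) / (5 − 2) = 185 ms/bit.
a = RT₁ − b·log₂ n₁ = 690 − 185 × 2 = 320.000 ms.

320 ms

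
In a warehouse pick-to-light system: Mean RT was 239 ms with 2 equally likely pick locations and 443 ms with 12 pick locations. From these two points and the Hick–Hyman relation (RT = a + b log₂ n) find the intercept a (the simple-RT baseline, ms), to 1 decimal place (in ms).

The slope on a log₂ axis is (443 − 239) / (3.5850 − 1) = 78.918 ms/bit.
Intercept: a = 239 − 78.918·log₂(2) = 160.082 ms.

160.1 ms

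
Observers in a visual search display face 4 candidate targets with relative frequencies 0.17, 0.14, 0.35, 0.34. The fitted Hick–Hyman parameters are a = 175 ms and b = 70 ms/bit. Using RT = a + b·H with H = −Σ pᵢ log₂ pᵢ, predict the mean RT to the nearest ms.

H = 0.17·log₂(1/0.17) + 0.14·log₂(1/0.14) + 0.35·log₂(1/0.35) + 0.34·log₂(1/0.34) = 1.8910 bits.
RT = 175 + 70 × 1.8910 = 307.37 ms.

307 ms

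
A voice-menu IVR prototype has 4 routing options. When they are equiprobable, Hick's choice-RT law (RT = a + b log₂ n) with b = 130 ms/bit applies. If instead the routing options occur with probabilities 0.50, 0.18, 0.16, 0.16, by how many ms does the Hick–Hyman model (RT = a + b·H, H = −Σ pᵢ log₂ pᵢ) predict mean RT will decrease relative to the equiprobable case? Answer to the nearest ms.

27 ms

The RT saving is b·ΔH. Equiprobable H₀ = log₂(4) = 2.0000 bits; with the given probabilities H = 1.7913 bits.
b·(H₀ − H) = 130 × (2.0000 − 1.7913) = 27.13 ms.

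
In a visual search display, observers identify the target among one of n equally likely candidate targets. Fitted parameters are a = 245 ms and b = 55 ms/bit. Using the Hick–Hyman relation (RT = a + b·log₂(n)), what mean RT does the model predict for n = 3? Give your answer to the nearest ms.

log₂(3) = 1.5850 bits, so RT = 245 + 55 × 1.5850 ≈ 332.173 ms.

332 ms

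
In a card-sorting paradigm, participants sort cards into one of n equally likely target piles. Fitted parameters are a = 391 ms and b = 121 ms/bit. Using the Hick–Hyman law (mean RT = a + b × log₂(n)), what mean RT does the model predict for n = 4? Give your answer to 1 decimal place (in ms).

log₂(4) = 2 bits, so RT = 391 + 121 × 2 ≈ 633.000 ms.

633.0 ms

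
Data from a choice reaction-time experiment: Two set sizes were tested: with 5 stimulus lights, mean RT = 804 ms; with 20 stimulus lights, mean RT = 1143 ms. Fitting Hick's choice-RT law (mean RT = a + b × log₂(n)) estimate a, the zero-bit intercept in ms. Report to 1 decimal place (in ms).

410.4 ms

b = (RT₂ − RT₁)/(log₂ n₂ − log₂ n₁) = (1143 − 804)/(4.3219 − 2.3219) = 169.500 ms/bit.
Intercept: a = 804 − 169.500·log₂(5) = 410.433 ms.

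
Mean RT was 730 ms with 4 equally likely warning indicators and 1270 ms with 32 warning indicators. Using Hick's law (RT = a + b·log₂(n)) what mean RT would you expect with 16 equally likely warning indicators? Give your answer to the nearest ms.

Fit slope and intercept:
  b = (1270 − 730) / (log₂ 32 − log₂ 4) = 540 / (5 − 2) = 180 ms/bit
  a = 730 − 180 × 2 = 370 ms
Then RT(16) = 370 + 180 × log₂ 16 = 370 + 180 × 4 ≈ 1090.000 ms.

1090 ms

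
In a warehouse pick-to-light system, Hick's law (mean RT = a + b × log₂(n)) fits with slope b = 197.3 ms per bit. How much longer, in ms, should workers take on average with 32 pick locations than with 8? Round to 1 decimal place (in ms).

Only the slope matters, since a is common to both: ΔRT = b·log₂(n₂/n₁).
log₂(32) − log₂(8) = log₂(32/8) = log₂(4) = 2.
ΔRT = 197.3 × 2.0000 = 394.600 ms.

394.6 ms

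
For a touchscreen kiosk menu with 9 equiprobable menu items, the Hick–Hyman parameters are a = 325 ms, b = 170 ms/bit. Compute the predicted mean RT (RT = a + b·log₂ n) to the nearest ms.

864 ms

log₂(9) = 3.1699 bits, so RT = 325 + 170 × 3.1699 ≈ 863.887 ms.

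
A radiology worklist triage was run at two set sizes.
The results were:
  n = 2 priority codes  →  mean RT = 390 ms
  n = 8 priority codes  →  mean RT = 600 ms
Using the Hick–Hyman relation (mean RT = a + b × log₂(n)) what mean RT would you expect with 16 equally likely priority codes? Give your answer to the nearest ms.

705 ms

With log₂ n on the abscissa the relation is linear; from the two conditions:
  b = (600 − 390) / (log₂ 8 − log₂ 2) = 210 / (3 − 1) = 105 ms/bit
  a = 390 − 105 × 1 = 285 ms
Then RT(16) = 285 + 105 × log₂ 16 = 285 + 105 × 4 ≈ 705.000 ms.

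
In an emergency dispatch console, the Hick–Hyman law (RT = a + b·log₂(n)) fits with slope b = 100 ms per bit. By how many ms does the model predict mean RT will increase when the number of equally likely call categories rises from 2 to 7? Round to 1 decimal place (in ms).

The intercept a cancels: ΔRT = b·(log₂ n₂ − log₂ n₁) = b·log₂(n₂/n₁).
log₂(7) − log₂(2) = 2.8074 − 1 = 1.8074.
ΔRT = 100 × 1.8074 = 180.735 ms.

180.7 ms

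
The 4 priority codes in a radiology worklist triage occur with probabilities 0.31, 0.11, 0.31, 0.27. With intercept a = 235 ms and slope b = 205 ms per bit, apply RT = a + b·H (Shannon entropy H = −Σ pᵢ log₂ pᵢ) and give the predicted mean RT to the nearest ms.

H = 0.31·log₂(1/0.31) + 0.11·log₂(1/0.11) + 0.31·log₂(1/0.31) + 0.27·log₂(1/0.27) = 1.9079 bits.
RT = 235 + 205 × 1.9079 = 626.12 ms.

626 ms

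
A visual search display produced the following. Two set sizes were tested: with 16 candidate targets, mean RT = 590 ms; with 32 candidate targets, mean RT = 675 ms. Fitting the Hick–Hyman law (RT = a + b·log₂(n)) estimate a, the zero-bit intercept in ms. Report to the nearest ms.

250 ms

b = (RT₂ − RT₁)/(log₂ n₂ − log₂ n₁) = (675 − 590)/(5 − 4) = 85 ms/bit.
Intercept: a = 590 − 85·log₂(16) = 250.000 ms.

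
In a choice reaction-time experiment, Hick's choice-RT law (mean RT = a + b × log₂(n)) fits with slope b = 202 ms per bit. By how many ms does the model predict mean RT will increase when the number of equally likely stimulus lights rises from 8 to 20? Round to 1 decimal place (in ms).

267.0 ms

ΔRT = (a + b log₂ n₂) − (a + b log₂ n₁) = b·(log₂ n₂ − log₂ n₁).
log₂(20) − log₂(8) = 4.3219 − 3 = 1.3219.
ΔRT = 202 × 1.3219 = 267.029 ms.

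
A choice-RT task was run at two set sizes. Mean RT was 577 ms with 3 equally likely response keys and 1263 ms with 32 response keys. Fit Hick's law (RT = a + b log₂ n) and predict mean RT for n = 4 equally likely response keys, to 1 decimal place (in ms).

Solve the two-equation system in a and b:
  b = (1263 − 577) / (log₂ 32 − log₂ 3) = 686 / (5 − 1.5850) = 200.876 ms/bit
  a = 577 − 200.876 × 1.5850 = 258.619 ms
Then RT(4) = 258.619 + 200.876 × log₂ 4 = 258.619 + 200.876 × 2 ≈ 660.371 ms.

660.4 ms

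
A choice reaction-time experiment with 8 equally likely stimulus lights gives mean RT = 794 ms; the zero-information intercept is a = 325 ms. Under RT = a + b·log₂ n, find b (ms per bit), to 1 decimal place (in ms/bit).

156.3 ms/bit

b = (794 − 325) / log₂(8) = 469 / 3 = 156.333 ms/bit.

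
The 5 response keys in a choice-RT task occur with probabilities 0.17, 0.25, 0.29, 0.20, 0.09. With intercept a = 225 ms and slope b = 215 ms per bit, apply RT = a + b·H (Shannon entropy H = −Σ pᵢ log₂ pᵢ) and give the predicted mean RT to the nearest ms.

704 ms

H = 0.17·log₂(1/0.17) + 0.25·log₂(1/0.25) + 0.29·log₂(1/0.29) + 0.20·log₂(1/0.20) + 0.09·log₂(1/0.09) = 2.2295 bits.
RT = 225 + 215 × 2.2295 = 704.35 ms.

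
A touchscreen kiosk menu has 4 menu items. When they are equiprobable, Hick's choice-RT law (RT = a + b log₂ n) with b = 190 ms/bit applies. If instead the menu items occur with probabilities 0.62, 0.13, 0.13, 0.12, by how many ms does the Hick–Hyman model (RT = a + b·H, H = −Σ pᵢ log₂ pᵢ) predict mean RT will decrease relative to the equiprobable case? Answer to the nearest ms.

Equiprobable entropy H₀ = log₂ 4 = 2.0000 bits.
Skewed entropy H = −Σ pᵢ log₂ pᵢ = 1.5599 bits.
ΔRT = b·(H₀ − H) = 190 × 0.4401 = 83.61 ms.

84 ms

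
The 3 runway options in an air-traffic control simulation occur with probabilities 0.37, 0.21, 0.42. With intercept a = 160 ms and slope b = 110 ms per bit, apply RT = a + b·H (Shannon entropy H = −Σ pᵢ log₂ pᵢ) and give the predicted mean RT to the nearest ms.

328 ms

Entropy contributions −pᵢ log₂ pᵢ: 0.5307, 0.4728, 0.5256; sum H = 1.5292 bits.
RT = a + bH = 160 + 110·1.5292 = 328.21 ms.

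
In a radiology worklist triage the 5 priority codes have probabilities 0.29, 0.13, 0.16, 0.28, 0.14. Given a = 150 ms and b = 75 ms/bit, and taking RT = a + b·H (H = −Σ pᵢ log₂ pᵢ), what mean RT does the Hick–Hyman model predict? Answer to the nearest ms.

H = 0.29·log₂(1/0.29) + 0.13·log₂(1/0.13) + 0.16·log₂(1/0.16) + 0.28·log₂(1/0.28) + 0.14·log₂(1/0.14) = 2.2349 bits.
RT = 150 + 75 × 2.2349 = 317.62 ms.

318 ms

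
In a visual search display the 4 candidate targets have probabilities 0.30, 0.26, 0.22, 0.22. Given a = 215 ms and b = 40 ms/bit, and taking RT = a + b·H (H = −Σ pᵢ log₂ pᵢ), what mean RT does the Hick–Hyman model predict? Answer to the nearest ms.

Entropy contributions −pᵢ log₂ pᵢ: 0.5211, 0.5053, 0.4806, 0.4806; sum H = 1.9875 bits.
RT = a + bH = 215 + 40·1.9875 = 294.50 ms.

295 ms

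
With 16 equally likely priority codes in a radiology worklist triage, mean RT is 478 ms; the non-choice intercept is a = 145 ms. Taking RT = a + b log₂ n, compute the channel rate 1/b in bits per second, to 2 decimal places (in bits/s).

Choice component = 478 − 145 = 333 ms over log₂(16) = 4 bits.
b = 333 / 4 = 83.250 ms/bit, so 1/b = 12.012 bits/s.

12.01 bits/s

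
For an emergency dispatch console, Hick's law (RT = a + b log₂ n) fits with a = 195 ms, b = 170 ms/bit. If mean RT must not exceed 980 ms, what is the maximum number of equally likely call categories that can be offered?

24

Information budget: (980 − 195)/170 = 4.6176 bits, so n ≤ 2^4.6176 = 24.550 → at most 24.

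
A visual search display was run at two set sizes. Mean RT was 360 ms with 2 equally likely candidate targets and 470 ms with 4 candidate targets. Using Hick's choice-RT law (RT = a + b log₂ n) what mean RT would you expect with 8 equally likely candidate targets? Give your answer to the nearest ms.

RT is linear in log₂ n, so two points fix the line:
  b = (470 − 360) / (log₂ 4 − log₂ 2) = 110 / (2 − 1) = 110 ms/bit
  a = 360 − 110 × 1 = 250 ms
Then RT(8) = 250 + 110 × log₂ 8 = 250 + 110 × 3 ≈ 580.000 ms.

580 ms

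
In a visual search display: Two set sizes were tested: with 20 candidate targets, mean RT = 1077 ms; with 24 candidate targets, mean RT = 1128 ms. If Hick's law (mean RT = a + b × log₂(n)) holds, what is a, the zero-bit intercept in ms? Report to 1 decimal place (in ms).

The slope on a log₂ axis is (1128 − 1077) / (4.5850 − 4.3219) = 193.891 ms/bit.
Intercept: a = 1077 − 193.891·log₂(20) = 239.017 ms.

239.0 ms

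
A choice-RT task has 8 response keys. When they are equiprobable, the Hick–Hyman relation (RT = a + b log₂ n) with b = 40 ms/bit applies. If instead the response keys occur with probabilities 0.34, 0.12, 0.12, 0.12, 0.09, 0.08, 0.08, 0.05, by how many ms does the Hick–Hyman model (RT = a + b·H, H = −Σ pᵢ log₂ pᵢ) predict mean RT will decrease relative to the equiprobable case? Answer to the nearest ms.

10 ms

Equiprobable entropy H₀ = log₂ 8 = 3.0000 bits.
Skewed entropy H = −Σ pᵢ log₂ pᵢ = 2.7421 bits.
ΔRT = b·(H₀ − H) = 40 × 0.2579 = 10.31 ms.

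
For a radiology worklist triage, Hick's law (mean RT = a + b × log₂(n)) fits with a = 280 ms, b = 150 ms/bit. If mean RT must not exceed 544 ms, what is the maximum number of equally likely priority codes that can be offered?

3

Set 280 + 150·log₂ n ≤ 544 → log₂ n ≤ (544 − 280)/150 = 1.7600.
So n ≤ 2^1.7600 = 3.387; the largest integer n is 3.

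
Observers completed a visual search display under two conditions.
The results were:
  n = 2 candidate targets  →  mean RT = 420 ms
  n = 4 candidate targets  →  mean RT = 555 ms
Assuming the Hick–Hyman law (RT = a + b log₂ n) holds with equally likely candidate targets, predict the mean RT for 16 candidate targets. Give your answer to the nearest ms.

With log₂ n on the abscissa the relation is linear; from the two conditions:
  b = (555 − 420) / (log₂ 4 − log₂ 2) = 135 / (2 − 1) = 135 ms/bit
  a = 420 − 135 × 1 = 285 ms
Then RT(16) = 285 + 135 × log₂ 16 = 285 + 135 × 4 ≈ 825.000 ms.

825 ms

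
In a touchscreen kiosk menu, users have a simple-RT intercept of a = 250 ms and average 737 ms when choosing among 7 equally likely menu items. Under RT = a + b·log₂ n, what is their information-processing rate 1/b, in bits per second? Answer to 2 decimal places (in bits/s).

Choice component = 737 − 250 = 487 ms over log₂(7) = 2.8074 bits.
b = 487 / 2.8074 = 173.473 ms/bit, so 1/b = 5.765 bits/s.

5.76 bits/s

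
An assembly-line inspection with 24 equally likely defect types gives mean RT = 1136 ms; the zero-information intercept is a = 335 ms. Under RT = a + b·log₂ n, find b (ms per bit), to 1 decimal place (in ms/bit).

174.7 ms/bit

log₂(24) = 4.5850 bits.
b = (RT − a)/log₂ n = (1136 − 335) / 4.5850 = 174.702 ms/bit.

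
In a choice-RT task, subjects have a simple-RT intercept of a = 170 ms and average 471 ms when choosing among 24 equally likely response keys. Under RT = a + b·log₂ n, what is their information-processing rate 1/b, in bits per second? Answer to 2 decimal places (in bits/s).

Choice component = 471 − 170 = 301 ms over log₂(24) = 4.5850 bits.
b = 301 / 4.5850 = 65.649 ms/bit, so 1/b = 15.232 bits/s.

15.23 bits/s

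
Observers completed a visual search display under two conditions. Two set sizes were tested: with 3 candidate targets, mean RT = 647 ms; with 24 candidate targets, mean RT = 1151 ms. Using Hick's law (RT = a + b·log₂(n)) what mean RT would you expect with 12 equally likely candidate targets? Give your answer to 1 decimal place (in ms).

RT is linear in log₂ n, so two points fix the line:
  b = (1151 − 647) / (log₂ 24 − log₂ 3) = 504 / (4.5850 − 1.5850) = 168.000 ms/bit
  a = 647 − 168.000 × 1.5850 = 380.726 ms
Then RT(12) = 380.726 + 168.000 × log₂ 12 = 380.726 + 168.000 × 3.5850 ≈ 983.000 ms.

983.0 ms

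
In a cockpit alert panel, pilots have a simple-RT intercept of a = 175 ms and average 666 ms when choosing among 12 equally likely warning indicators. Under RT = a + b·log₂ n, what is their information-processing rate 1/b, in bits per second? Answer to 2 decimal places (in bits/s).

b = (666 − 175)/log₂ 12 = 491/3.5850 = 136.961 ms per bit = 0.13696 s/bit; the reciprocal is 7.301 bits/s.

7.30 bits/s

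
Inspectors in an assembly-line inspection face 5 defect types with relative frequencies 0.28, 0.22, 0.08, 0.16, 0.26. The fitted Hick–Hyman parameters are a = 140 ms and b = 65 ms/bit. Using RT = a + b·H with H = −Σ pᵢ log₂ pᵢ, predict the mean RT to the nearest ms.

284 ms

H = 0.28·log₂(1/0.28) + 0.22·log₂(1/0.22) + 0.08·log₂(1/0.08) + 0.16·log₂(1/0.16) + 0.26·log₂(1/0.26) = 2.2146 bits.
RT = 140 + 65 × 2.2146 = 283.95 ms.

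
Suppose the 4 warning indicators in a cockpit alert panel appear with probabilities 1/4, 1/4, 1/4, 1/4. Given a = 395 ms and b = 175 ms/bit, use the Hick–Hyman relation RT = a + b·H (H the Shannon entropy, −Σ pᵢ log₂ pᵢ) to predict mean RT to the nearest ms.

745 ms

Each term −pᵢ log₂ pᵢ: 0.25·2 + 0.25·2 + 0.25·2 + 0.25·2; summed, H = 2.000 bits.
Mean RT = a + bH = 395 + 175·2.000 = 745.00 ms.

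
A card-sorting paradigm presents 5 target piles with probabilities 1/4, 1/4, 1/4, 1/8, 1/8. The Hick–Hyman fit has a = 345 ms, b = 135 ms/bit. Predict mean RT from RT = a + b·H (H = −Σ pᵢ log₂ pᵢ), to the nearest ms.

H = −Σ pᵢ log₂ pᵢ = 0.25·2 + 0.25·2 + 0.25·2 + 0.125·3 + 0.125·3 = 2.250 bits.
RT = 345 + 135 × 2.250 = 648.75 ms.

649 ms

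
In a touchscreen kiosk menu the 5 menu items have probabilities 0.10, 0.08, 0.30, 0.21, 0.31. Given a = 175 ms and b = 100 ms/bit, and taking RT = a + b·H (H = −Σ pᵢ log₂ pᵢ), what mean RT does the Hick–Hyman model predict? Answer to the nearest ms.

389 ms

H = 0.10·log₂(1/0.10) + 0.08·log₂(1/0.08) + 0.30·log₂(1/0.30) + 0.21·log₂(1/0.21) + 0.31·log₂(1/0.31) = 2.1414 bits.
RT = 175 + 100 × 2.1414 = 389.14 ms.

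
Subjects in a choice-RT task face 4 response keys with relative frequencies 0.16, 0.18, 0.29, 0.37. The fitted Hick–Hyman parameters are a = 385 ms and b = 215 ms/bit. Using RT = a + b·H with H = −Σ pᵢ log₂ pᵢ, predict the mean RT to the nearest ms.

797 ms

Entropy contributions −pᵢ log₂ pᵢ: 0.4230, 0.4453, 0.5179, 0.5307; sum H = 1.9170 bits.
RT = a + bH = 385 + 215·1.9170 = 797.15 ms.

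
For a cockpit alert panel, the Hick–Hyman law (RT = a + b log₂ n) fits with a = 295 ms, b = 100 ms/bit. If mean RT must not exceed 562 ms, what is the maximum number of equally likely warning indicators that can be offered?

6

Information budget: (562 − 295)/100 = 2.6700 bits, so n ≤ 2^2.6700 = 6.364 → at most 6.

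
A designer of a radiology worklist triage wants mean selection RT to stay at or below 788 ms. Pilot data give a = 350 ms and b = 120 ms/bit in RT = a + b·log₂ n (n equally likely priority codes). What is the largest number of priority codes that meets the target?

120·log₂ n ≤ 788 − 350 = 438, giving log₂ n ≤ 3.6500 and n ≤ 12.553. The largest whole number is 12.

12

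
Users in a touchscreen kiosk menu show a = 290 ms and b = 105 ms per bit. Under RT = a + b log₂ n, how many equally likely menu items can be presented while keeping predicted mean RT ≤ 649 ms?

10

105·log₂ n ≤ 649 − 290 = 359, giving log₂ n ≤ 3.4190 and n ≤ 10.696. The largest whole number is 10.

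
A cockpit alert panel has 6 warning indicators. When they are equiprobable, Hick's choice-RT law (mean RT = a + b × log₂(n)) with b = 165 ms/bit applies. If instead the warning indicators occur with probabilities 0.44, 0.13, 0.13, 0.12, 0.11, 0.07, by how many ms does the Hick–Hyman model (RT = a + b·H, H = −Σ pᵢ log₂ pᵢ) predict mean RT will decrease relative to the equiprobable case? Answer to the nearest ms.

52 ms

The RT saving is b·ΔH. Equiprobable H₀ = log₂(6) = 2.5850 bits; with the given probabilities H = 2.2723 bits.
b·(H₀ − H) = 165 × (2.5850 − 2.2723) = 51.58 ms.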